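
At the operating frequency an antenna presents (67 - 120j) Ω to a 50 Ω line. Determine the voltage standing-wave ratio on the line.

VSWR ≈ 6.22

Γ = (Z_L − Z_0)/(Z_L + Z_0) = (17 − j120)/(117 − j120)
|Γ| = 121/168 = 0.723
VSWR = (1 + |Γ|)/(1 − |Γ|) = 1.72/0.277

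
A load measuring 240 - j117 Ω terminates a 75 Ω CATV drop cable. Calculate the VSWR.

Γ = (Z_L − Z_0)/(Z_L + Z_0) = (165 − j117)/(315 − j117)
|Γ| = 202/336 = 0.602
VSWR = (1 + |Γ|)/(1 − |Γ|) = 1.6/0.398

VSWR ≈ 4.02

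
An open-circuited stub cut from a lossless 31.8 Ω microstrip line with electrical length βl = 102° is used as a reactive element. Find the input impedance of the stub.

Z_in ≈ +j6.76 Ω

tan(βl) = -4.7
For an open-circuited stub, Z_in = −jZ_0·cot(βl) = −jZ_0/tan(βl)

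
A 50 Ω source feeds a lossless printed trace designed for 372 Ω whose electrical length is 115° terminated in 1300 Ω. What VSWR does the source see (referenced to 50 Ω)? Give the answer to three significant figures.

tan(βl) = -2.14
Z_in = Z_0·(Z_L + jZ_0·tanβl)/(Z_0 + jZ_L·tanβl) = 127 + j156 Ω
Γ_s = (Z_in − Z_s)/(Z_in + Z_s) = (77.3 + j156)/(177 + j156), |Γ_s| = 0.738
VSWR = (1 + |Γ_s|)/(1 − |Γ_s|)

VSWR ≈ 6.63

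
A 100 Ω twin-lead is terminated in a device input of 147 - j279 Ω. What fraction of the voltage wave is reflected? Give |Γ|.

Γ = (Z_L − Z_0)/(Z_L + Z_0) = (47 − j279)/(247 − j279)
|Γ| = 283/373

|Γ| ≈ 0.759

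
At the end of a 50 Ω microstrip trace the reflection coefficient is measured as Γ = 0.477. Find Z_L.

Z_L ≈ 141 Ω

Z_L = Z_0·(1 + Γ)/(1 − Γ) = 50·(1.48)/(0.523)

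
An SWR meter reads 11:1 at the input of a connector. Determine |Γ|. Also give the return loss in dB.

|Γ| ≈ 0.833; return loss ≈ 1.58 dB

|Γ| = (S − 1)/(S + 1) = (11 − 1)/(11 + 1) = 10/12
RL = −20·log₁₀|Γ| = −20·log₁₀(0.833)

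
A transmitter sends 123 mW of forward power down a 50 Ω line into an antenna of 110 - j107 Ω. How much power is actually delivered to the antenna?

P_delivered ≈ 73 mW

|Γ| = |(60 − j107)/(160 − j107)| = 0.637
|Γ|² = 0.406
P_refl = |Γ|²·P_inc = 50 mW, P_del = (1 − |Γ|²)·P_inc = 73 mW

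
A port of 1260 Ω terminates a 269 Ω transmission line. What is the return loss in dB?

Γ = (1260 − 269)/(1260 + 269) = 0.648
RL = −20·log₁₀|Γ| = −20·log₁₀(0.648)

RL ≈ 3.77 dB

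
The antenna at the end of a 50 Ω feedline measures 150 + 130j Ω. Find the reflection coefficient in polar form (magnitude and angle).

Γ = (Z_L − Z_0)/(Z_L + Z_0) = (100 + j130)/(200 + j130)
|Γ| = 164/239 = 0.688

Γ ≈ 0.688 ∠ 19.4°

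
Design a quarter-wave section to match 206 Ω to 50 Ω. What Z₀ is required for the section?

Z_qwt ≈ 101 Ω

Z_qwt = √(Z_0·R_L) = √(50 × 206) = √10300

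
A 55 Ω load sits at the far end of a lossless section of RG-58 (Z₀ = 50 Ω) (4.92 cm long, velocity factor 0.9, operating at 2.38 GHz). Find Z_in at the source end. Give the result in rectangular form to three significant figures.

λ = v/f = 0.9·c / 2.38 GHz = 0.113 m
βl = 2π·l/λ = 2π × 0.434 = 156°
tan(βl) = tan(156°) = -0.443
Z_in = Z_0·(Z_L + jZ_0·tanβl)/(Z_0 + jZ_L·tanβl)
     = 50·(55 − j22.1)/(50 − j24.3)

Z_in ≈ 53.2 + j3.76 Ω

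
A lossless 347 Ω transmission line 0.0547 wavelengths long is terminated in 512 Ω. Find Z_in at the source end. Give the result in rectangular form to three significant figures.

βl = 2π × 0.0547 = 19.7°
tan(βl) = tan(19.7°) = 0.358
Z_in = Z_0·(Z_L + jZ_0·tanβl)/(Z_0 + jZ_L·tanβl)
     = 347·(512 + j124)/(347 + j183)

Z_in ≈ 452 − j114 Ω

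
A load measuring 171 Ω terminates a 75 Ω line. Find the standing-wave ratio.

VSWR ≈ 2.28

Γ = (171 − 75)/(171 + 75) = 0.39
VSWR = (1 + 0.39)/(1 − 0.39)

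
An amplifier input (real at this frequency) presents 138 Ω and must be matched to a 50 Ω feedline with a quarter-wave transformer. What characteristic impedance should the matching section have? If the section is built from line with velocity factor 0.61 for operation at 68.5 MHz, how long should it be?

Z_qwt ≈ 83.1 Ω; length ≈ 66.8 cm

Z_qwt = √(Z_0·R_L) = √(50 × 138) = √6900
λ = 0.61·c/f = 2.67 m, so l = λ/4 = 0.668 m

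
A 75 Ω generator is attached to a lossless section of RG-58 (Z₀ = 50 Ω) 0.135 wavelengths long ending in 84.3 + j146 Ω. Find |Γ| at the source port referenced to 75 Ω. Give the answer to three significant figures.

|Γ| ≈ 0.74

βl = 2π × 0.135 = 48.6°
tan(βl) = 1.13
Z_in = Z_0·(Z_L + jZ_0·tanβl)/(Z_0 + jZ_L·tanβl) = 21.4 − j70 Ω
Γ_s = (Z_in − Z_s)/(Z_in + Z_s) = (-53.6 − j70)/(96.4 − j70), |Γ_s| = 0.74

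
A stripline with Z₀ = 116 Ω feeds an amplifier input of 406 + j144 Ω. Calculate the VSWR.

Γ = (Z_L − Z_0)/(Z_L + Z_0) = (290 + j144)/(522 + j144)
|Γ| = 324/541 = 0.598
VSWR = (1 + |Γ|)/(1 − |Γ|) = 1.6/0.402

VSWR ≈ 3.97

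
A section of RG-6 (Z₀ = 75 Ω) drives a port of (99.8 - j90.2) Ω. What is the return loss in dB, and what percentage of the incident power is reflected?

Γ = (24.8 − j90.2)/(174.8 − j90.2), |Γ| = 0.476
RL = −20·log₁₀(0.476) = 6.46 dB
P_refl/P_inc = |Γ|² = 0.226

RL ≈ 6.46 dB; 22.6% of incident power reflected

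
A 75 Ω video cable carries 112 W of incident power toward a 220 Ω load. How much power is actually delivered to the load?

Γ = (220 − 75)/(220 + 75) = 0.492
|Γ|² = 0.242
P_refl = |Γ|²·P_inc = 27.1 W, P_del = (1 − |Γ|²)·P_inc = 84.9 W

P_delivered ≈ 84.9 W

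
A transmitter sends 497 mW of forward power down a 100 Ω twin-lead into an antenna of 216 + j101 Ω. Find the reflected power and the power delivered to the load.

P_reflected ≈ 107 mW; P_delivered ≈ 390 mW

|Γ| = |(116 + j101)/(316 + j101)| = 0.464
|Γ|² = 0.215
P_refl = |Γ|²·P_inc = 107 mW, P_del = (1 − |Γ|²)·P_inc = 390 mW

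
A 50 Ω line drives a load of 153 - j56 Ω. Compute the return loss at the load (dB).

Γ = (103 − j56)/(203 − j56), |Γ| = 0.557
RL = −20·log₁₀|Γ| = −20·log₁₀(0.557)

RL ≈ 5.09 dB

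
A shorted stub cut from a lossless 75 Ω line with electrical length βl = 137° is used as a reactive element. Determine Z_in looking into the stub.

Z_in ≈ −j69.9 Ω

tan(βl) = -0.933
For a shorted stub, Z_in = jZ_0·tan(βl)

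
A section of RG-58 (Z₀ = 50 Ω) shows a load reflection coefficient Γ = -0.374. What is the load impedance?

Z_L = Z_0·(1 + Γ)/(1 − Γ) = 50·(0.626)/(1.37)

Z_L ≈ 22.8 Ω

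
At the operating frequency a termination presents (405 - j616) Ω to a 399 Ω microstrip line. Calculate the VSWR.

VSWR ≈ 4.1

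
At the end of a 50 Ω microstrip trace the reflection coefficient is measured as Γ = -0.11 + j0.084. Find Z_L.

Z_L = Z_0·(1 + Γ)/(1 − Γ) = 50·(0.89 + j0.084)/(1.11 − j0.084)

Z_L ≈ 39.6 + j6.78 Ω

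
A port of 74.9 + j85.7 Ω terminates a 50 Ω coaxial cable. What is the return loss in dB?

Γ = (24.9 + j85.7)/(124.9 + j85.7), |Γ| = 0.589
RL = −20·log₁₀|Γ| = −20·log₁₀(0.589)

RL ≈ 4.6 dB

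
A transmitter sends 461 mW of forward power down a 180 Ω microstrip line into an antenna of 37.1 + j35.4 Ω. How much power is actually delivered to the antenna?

P_delivered ≈ 255 mW

|Γ| = |(-142.9 + j35.4)/(217.1 + j35.4)| = 0.669
|Γ|² = 0.448
P_refl = |Γ|²·P_inc = 206 mW, P_del = (1 − |Γ|²)·P_inc = 255 mW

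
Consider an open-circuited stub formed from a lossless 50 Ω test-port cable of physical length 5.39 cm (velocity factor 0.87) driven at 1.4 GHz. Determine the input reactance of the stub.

X_in ≈ 12.5 Ω (inductive)

λ = v/f = 0.87·c / 1.4 GHz = 0.186 m
βl = 2π·l/λ = 2π × 0.289 = 104°
tan(βl) = -3.99
For an open-circuited stub, Z_in = −jZ_0·cot(βl) = −jZ_0/tan(βl)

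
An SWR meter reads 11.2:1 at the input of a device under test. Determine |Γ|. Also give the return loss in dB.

|Γ| = (S − 1)/(S + 1) = (11.2 − 1)/(11.2 + 1) = 10.2/12.2
RL = −20·log₁₀|Γ| = −20·log₁₀(0.836)

|Γ| ≈ 0.836; return loss ≈ 1.56 dB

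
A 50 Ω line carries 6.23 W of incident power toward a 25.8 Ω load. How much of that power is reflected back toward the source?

Γ = (25.8 − 50)/(25.8 + 50) = -0.319
|Γ|² = 0.102
P_refl = |Γ|²·P_inc = 0.635 W, P_del = (1 − |Γ|²)·P_inc = 5.59 W

P_reflected ≈ 0.635 W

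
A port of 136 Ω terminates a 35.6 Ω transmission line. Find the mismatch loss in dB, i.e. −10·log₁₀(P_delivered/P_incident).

Γ = (136 − 35.6)/(136 + 35.6) = 0.585
|Γ|² = 0.342, so P_del/P_inc = 1 − |Γ|² = 0.658
ML = −10·log₁₀(1 − |Γ|²)

mismatch loss ≈ 1.82 dB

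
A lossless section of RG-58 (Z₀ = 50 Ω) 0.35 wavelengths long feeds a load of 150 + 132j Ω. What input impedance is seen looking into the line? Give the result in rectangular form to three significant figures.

Z_in ≈ 11.3 + j23.7 Ω

βl = 2π × 0.35 = 126°
tan(βl) = tan(126°) = -1.38
Z_in = Z_0·(Z_L + jZ_0·tanβl)/(Z_0 + jZ_L·tanβl)
     = 50·(150 + j63.2)/(232 − j206)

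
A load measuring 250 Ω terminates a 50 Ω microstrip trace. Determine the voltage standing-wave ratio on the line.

VSWR ≈ 5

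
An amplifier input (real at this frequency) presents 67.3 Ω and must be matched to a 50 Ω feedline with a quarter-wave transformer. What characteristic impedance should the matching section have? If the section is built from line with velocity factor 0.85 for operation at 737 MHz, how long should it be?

Z_qwt = √(Z_0·R_L) = √(50 × 67.3) = √3365
λ = 0.85·c/f = 0.346 m, so l = λ/4 = 0.0865 m

Z_qwt ≈ 58 Ω; length ≈ 8.65 cm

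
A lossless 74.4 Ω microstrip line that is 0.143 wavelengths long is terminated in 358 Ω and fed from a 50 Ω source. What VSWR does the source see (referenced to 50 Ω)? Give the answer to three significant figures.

βl = 2π × 0.143 = 51.5°
tan(βl) = 1.26
Z_in = Z_0·(Z_L + jZ_0·tanβl)/(Z_0 + jZ_L·tanβl) = 24.6 − j55.2 Ω
Γ_s = (Z_in − Z_s)/(Z_in + Z_s) = (-25.4 − j55.2)/(74.6 − j55.2), |Γ_s| = 0.655
VSWR = (1 + |Γ_s|)/(1 − |Γ_s|)

VSWR ≈ 4.79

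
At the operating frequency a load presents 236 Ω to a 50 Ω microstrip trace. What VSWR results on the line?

VSWR ≈ 4.72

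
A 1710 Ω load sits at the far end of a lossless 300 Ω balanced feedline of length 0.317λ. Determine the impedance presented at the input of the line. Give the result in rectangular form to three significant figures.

βl = 2π × 0.317 = 114°
tan(βl) = tan(114°) = -2.23
Z_in = Z_0·(Z_L + jZ_0·tanβl)/(Z_0 + jZ_L·tanβl)
     = 300·(1710 − j670)/(300 − j3820)

Z_in ≈ 62.8 + j129 Ω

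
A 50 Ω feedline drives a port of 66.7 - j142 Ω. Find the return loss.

RL ≈ 2.18 dB

Γ = (16.7 − j142)/(116.7 − j142), |Γ| = 0.778
RL = −20·log₁₀|Γ| = −20·log₁₀(0.778)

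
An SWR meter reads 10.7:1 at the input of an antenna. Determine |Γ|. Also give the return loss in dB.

|Γ| ≈ 0.829; return loss ≈ 1.63 dB

|Γ| = (S − 1)/(S + 1) = (10.7 − 1)/(10.7 + 1) = 9.7/11.7
RL = −20·log₁₀|Γ| = −20·log₁₀(0.829)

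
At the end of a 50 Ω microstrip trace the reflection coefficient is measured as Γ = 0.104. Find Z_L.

Z_L = Z_0·(1 + Γ)/(1 − Γ) = 50·(1.1)/(0.896)

Z_L ≈ 61.6 Ω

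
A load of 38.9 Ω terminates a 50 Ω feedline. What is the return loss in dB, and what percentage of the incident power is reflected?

RL ≈ 18.1 dB; 1.56% of incident power reflected

Γ = (38.9 − 50)/(38.9 + 50) = -0.125
RL = −20·log₁₀(0.125) = 18.1 dB
P_refl/P_inc = |Γ|² = 0.0156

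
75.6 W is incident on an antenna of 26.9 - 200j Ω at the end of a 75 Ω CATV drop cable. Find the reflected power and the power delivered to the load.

|Γ| = |(-48.1 − j200)/(101.9 − j200)| = 0.916
|Γ|² = 0.84
P_refl = |Γ|²·P_inc = 63.5 W, P_del = (1 − |Γ|²)·P_inc = 12.1 W

P_reflected ≈ 63.5 W; P_delivered ≈ 12.1 W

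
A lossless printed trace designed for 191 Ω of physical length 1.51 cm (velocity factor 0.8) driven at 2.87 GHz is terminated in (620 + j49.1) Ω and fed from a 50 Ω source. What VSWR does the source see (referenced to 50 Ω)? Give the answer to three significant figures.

VSWR ≈ 3.87

λ = v/f = 0.8·c / 2.87 GHz = 0.0836 m
βl = 2π·l/λ = 2π × 0.181 = 65°
tan(βl) = 2.15
Z_in = Z_0·(Z_L + jZ_0·tanβl)/(Z_0 + jZ_L·tanβl) = 71.3 − j84.4 Ω
Γ_s = (Z_in − Z_s)/(Z_in + Z_s) = (21.3 − j84.4)/(121 − j84.4), |Γ_s| = 0.589
VSWR = (1 + |Γ_s|)/(1 − |Γ_s|)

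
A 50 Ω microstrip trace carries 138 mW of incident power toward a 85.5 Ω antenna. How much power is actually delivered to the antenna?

P_delivered ≈ 129 mW

Γ = (85.5 − 50)/(85.5 + 50) = 0.262
|Γ|² = 0.0686
P_refl = |Γ|²·P_inc = 9.47 mW, P_del = (1 − |Γ|²)·P_inc = 129 mW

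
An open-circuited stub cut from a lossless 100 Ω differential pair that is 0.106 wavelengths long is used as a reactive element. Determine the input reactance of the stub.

X_in ≈ -127 Ω (capacitive)

βl = 2π × 0.106 = 38.2°
tan(βl) = 0.786
For an open-circuited stub, Z_in = −jZ_0·cot(βl) = −jZ_0/tan(βl)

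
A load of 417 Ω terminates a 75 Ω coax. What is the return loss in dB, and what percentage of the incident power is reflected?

RL ≈ 3.16 dB; 48.3% of incident power reflected

Γ = (417 − 75)/(417 + 75) = 0.695
RL = −20·log₁₀(0.695) = 3.16 dB
P_refl/P_inc = |Γ|² = 0.483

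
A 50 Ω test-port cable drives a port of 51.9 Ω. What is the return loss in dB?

Γ = (51.9 − 50)/(51.9 + 50) = 0.0186
RL = −20·log₁₀|Γ| = −20·log₁₀(0.0186)

RL ≈ 34.6 dB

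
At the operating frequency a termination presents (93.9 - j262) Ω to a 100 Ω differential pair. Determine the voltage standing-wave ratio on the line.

Γ = (Z_L − Z_0)/(Z_L + Z_0) = (-6.1 − j262)/(193.9 − j262)
|Γ| = 262/326 = 0.804
VSWR = (1 + |Γ|)/(1 − |Γ|) = 1.8/0.196

VSWR ≈ 9.21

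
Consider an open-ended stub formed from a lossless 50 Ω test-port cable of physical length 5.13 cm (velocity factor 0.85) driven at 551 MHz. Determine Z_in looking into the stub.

Z_in ≈ −j59.8 Ω

λ = v/f = 0.85·c / 551 MHz = 0.463 m
βl = 2π·l/λ = 2π × 0.111 = 39.9°
tan(βl) = 0.836
For an open-ended stub, Z_in = −jZ_0·cot(βl) = −jZ_0/tan(βl)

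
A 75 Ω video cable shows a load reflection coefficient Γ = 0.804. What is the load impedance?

Z_L ≈ 690 Ω

Z_L = Z_0·(1 + Γ)/(1 − Γ) = 75·(1.8)/(0.196)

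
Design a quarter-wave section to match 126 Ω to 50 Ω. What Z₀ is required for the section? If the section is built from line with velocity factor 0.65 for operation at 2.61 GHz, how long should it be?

Z_qwt ≈ 79.4 Ω; length ≈ 1.87 cm

Z_qwt = √(Z_0·R_L) = √(50 × 126) = √6300
λ = 0.65·c/f = 0.0747 m, so l = λ/4 = 0.0187 m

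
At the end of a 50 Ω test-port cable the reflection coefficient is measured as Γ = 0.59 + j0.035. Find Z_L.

Z_L ≈ 192 + j20.7 Ω

Z_L = Z_0·(1 + Γ)/(1 − Γ) = 50·(1.59 + j0.035)/(0.41 − j0.035)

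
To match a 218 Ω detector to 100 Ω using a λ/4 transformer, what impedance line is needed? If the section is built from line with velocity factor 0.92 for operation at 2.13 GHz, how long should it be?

Z_qwt ≈ 148 Ω; length ≈ 3.24 cm

Z_qwt = √(Z_0·R_L) = √(100 × 218) = √21800
λ = 0.92·c/f = 0.13 m, so l = λ/4 = 0.0324 m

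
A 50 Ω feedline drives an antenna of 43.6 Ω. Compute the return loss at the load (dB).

Γ = (43.6 − 50)/(43.6 + 50) = -0.0684
RL = −20·log₁₀|Γ| = −20·log₁₀(0.0684)

RL ≈ 23.3 dB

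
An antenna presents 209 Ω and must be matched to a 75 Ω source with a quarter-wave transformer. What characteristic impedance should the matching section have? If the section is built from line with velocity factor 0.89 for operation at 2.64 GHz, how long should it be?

Z_qwt = √(Z_0·R_L) = √(75 × 209) = √15680
λ = 0.89·c/f = 0.101 m, so l = λ/4 = 0.0253 m

Z_qwt ≈ 125 Ω; length ≈ 2.53 cm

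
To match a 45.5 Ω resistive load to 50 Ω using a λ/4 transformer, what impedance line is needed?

Z_qwt = √(Z_0·R_L) = √(50 × 45.5) = √2275

Z_qwt ≈ 47.7 Ω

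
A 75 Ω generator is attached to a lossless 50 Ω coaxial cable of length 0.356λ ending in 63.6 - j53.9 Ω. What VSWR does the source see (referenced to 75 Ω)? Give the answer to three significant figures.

βl = 2π × 0.356 = 128°
tan(βl) = -1.27
Z_in = Z_0·(Z_L + jZ_0·tanβl)/(Z_0 + jZ_L·tanβl) = 60.4 + j53.2 Ω
Γ_s = (Z_in − Z_s)/(Z_in + Z_s) = (-14.6 + j53.2)/(135 + j53.2), |Γ_s| = 0.379
VSWR = (1 + |Γ_s|)/(1 − |Γ_s|)

VSWR ≈ 2.22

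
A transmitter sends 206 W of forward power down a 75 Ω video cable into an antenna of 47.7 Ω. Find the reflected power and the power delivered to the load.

P_reflected ≈ 10.2 W; P_delivered ≈ 196 W

Γ = (47.7 − 75)/(47.7 + 75) = -0.222
|Γ|² = 0.0495
P_refl = |Γ|²·P_inc = 10.2 W, P_del = (1 − |Γ|²)·P_inc = 196 W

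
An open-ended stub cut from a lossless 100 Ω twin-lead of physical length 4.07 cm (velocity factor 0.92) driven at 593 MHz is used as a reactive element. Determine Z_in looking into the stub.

Z_in ≈ −j163 Ω

λ = v/f = 0.92·c / 593 MHz = 0.465 m
βl = 2π·l/λ = 2π × 0.0874 = 31.5°
tan(βl) = 0.612
For an open-ended stub, Z_in = −jZ_0·cot(βl) = −jZ_0/tan(βl)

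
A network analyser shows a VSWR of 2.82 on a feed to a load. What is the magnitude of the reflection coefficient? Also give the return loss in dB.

|Γ| = (S − 1)/(S + 1) = (2.82 − 1)/(2.82 + 1) = 1.82/3.82
RL = −20·log₁₀|Γ| = −20·log₁₀(0.476)

|Γ| ≈ 0.476; return loss ≈ 6.44 dB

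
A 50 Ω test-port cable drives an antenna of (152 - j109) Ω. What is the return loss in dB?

Γ = (102 − j109)/(202 − j109), |Γ| = 0.65
RL = −20·log₁₀|Γ| = −20·log₁₀(0.65)

RL ≈ 3.74 dB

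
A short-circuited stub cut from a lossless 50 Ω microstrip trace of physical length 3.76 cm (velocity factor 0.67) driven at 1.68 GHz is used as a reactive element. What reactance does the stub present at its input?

λ = v/f = 0.67·c / 1.68 GHz = 0.12 m
βl = 2π·l/λ = 2π × 0.314 = 113°
tan(βl) = -2.34
For a short-circuited stub, Z_in = jZ_0·tan(βl)

X_in ≈ -117 Ω (capacitive)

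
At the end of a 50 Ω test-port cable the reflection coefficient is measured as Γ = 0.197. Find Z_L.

Z_L = Z_0·(1 + Γ)/(1 − Γ) = 50·(1.2)/(0.803)

Z_L ≈ 74.5 Ω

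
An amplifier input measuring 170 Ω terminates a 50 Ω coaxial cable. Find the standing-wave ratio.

VSWR ≈ 3.4

Γ = (170 − 50)/(170 + 50) = 0.545
VSWR = (1 + 0.545)/(1 − 0.545)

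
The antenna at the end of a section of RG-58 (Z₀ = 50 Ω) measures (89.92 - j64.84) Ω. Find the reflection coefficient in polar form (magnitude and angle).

Γ = (Z_L − Z_0)/(Z_L + Z_0) = (39.92 − j64.84)/(139.9 − j64.84)
|Γ| = 76.1/154 = 0.494

Γ ≈ 0.494 ∠ -33.5°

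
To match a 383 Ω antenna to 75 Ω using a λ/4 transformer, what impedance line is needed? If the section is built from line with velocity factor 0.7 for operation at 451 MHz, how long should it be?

Z_qwt = √(Z_0·R_L) = √(75 × 383) = √28720
λ = 0.7·c/f = 0.466 m, so l = λ/4 = 0.116 m

Z_qwt ≈ 169 Ω; length ≈ 11.6 cm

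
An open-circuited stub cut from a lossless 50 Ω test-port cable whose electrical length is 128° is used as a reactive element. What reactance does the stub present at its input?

tan(βl) = -1.28
For an open-circuited stub, Z_in = −jZ_0·cot(βl) = −jZ_0/tan(βl)

X_in ≈ 39.1 Ω (inductive)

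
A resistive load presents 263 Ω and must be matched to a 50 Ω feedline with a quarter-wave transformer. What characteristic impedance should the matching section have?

Z_qwt ≈ 115 Ω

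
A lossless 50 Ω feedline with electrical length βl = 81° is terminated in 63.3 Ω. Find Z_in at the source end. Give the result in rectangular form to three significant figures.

tan(βl) = tan(81°) = 6.31
Z_in = Z_0·(Z_L + jZ_0·tanβl)/(Z_0 + jZ_L·tanβl)
     = 50·(63.3 + j316)/(50 + j400)

Z_in ≈ 39.9 − j2.93 Ω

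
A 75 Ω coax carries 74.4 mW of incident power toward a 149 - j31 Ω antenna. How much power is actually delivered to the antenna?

|Γ| = |(74 − j31)/(224 − j31)| = 0.355
|Γ|² = 0.126
P_refl = |Γ|²·P_inc = 9.37 mW, P_del = (1 − |Γ|²)·P_inc = 65 mW

P_delivered ≈ 65 mW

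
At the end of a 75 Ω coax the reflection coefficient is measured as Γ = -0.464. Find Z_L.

Z_L = Z_0·(1 + Γ)/(1 − Γ) = 75·(0.536)/(1.46)

Z_L ≈ 27.5 Ω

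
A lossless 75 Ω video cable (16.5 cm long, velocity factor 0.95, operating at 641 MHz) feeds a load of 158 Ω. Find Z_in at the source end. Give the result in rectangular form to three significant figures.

Z_in ≈ 56.4 + j45.9 Ω

λ = v/f = 0.95·c / 641 MHz = 0.445 m
βl = 2π·l/λ = 2π × 0.371 = 134°
tan(βl) = tan(134°) = -1.05
Z_in = Z_0·(Z_L + jZ_0·tanβl)/(Z_0 + jZ_L·tanβl)
     = 75·(158 − j78.8)/(75 − j166)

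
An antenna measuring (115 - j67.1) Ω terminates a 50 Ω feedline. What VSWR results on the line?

Γ = (Z_L − Z_0)/(Z_L + Z_0) = (65 − j67.1)/(165 − j67.1)
|Γ| = 93.4/178 = 0.524
VSWR = (1 + |Γ|)/(1 − |Γ|) = 1.52/0.476

VSWR ≈ 3.21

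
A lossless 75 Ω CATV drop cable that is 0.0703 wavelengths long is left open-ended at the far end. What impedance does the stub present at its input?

βl = 2π × 0.0703 = 25.3°
tan(βl) = 0.473
For an open-ended stub, Z_in = −jZ_0·cot(βl) = −jZ_0/tan(βl)

Z_in ≈ −j159 Ω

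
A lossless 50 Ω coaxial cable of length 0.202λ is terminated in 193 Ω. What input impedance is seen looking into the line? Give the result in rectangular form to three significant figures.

Z_in ≈ 14.1 − j14.4 Ω

βl = 2π × 0.202 = 72.7°
tan(βl) = tan(72.7°) = 3.21
Z_in = Z_0·(Z_L + jZ_0·tanβl)/(Z_0 + jZ_L·tanβl)
     = 50·(193 + j161)/(50 + j620)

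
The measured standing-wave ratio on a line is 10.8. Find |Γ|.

|Γ| = (S − 1)/(S + 1) = (10.8 − 1)/(10.8 + 1) = 9.8/11.8

|Γ| ≈ 0.831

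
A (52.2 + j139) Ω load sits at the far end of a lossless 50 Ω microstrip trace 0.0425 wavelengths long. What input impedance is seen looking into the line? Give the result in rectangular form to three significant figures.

Z_in ≈ 404 + j156 Ω

βl = 2π × 0.0425 = 15.3°
tan(βl) = tan(15.3°) = 0.274
Z_in = Z_0·(Z_L + jZ_0·tanβl)/(Z_0 + jZ_L·tanβl)
     = 50·(52.2 + j153)/(12 + j14.3)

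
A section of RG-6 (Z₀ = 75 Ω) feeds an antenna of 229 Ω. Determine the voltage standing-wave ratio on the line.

For a purely resistive load, VSWR = R_L/Z_0 or Z_0/R_L (whichever > 1) = 229/75

VSWR ≈ 3.05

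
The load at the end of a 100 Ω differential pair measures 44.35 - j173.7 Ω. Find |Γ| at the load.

|Γ| ≈ 0.808

Γ = (Z_L − Z_0)/(Z_L + Z_0) = (-55.65 − j173.7)/(144.3 − j173.7)
|Γ| = 182/226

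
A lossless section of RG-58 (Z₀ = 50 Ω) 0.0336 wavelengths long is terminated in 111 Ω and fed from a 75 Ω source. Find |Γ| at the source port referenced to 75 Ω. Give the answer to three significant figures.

|Γ| ≈ 0.229

βl = 2π × 0.0336 = 12.1°
tan(βl) = 0.214
Z_in = Z_0·(Z_L + jZ_0·tanβl)/(Z_0 + jZ_L·tanβl) = 94.7 − j34.3 Ω
Γ_s = (Z_in − Z_s)/(Z_in + Z_s) = (19.7 − j34.3)/(170 − j34.3), |Γ_s| = 0.229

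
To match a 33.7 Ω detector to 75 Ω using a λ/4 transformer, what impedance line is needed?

Z_qwt = √(Z_0·R_L) = √(75 × 33.7) = √2528

Z_qwt ≈ 50.3 Ω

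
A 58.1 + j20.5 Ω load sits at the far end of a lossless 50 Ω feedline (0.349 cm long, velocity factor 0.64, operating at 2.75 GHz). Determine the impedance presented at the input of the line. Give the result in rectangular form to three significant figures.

Z_in ≈ 71.9 + j11.1 Ω

λ = v/f = 0.64·c / 2.75 GHz = 0.0698 m
βl = 2π·l/λ = 2π × 0.05 = 18°
tan(βl) = tan(18°) = 0.325
Z_in = Z_0·(Z_L + jZ_0·tanβl)/(Z_0 + jZ_L·tanβl)
     = 50·(58.1 + j36.7)/(43.3 + j18.9)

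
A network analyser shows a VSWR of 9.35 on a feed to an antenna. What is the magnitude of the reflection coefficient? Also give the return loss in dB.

|Γ| ≈ 0.807; return loss ≈ 1.87 dB

|Γ| = (S − 1)/(S + 1) = (9.35 − 1)/(9.35 + 1) = 8.35/10.3
RL = −20·log₁₀|Γ| = −20·log₁₀(0.807)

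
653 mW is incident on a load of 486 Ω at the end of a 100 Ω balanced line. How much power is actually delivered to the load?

Γ = (486 − 100)/(486 + 100) = 0.659
|Γ|² = 0.434
P_refl = |Γ|²·P_inc = 283 mW, P_del = (1 − |Γ|²)·P_inc = 370 mW

P_delivered ≈ 370 mW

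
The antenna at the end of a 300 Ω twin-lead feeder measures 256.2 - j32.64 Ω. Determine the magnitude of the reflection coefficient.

|Γ| ≈ 0.098

Γ = (Z_L − Z_0)/(Z_L + Z_0) = (-43.8 − j32.64)/(556.2 − j32.64)
|Γ| = 54.6/557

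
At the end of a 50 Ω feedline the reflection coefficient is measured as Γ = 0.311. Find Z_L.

Z_L = Z_0·(1 + Γ)/(1 − Γ) = 50·(1.31)/(0.689)

Z_L ≈ 95.1 Ω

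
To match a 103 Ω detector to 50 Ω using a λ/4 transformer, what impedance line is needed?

Z_qwt = √(Z_0·R_L) = √(50 × 103) = √5150

Z_qwt ≈ 71.8 Ω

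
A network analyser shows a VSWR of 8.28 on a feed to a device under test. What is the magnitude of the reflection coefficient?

|Γ| ≈ 0.784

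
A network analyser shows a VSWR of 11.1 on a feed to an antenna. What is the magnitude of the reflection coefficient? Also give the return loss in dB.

|Γ| = (S − 1)/(S + 1) = (11.1 − 1)/(11.1 + 1) = 10.1/12.1
RL = −20·log₁₀|Γ| = −20·log₁₀(0.835)

|Γ| ≈ 0.835; return loss ≈ 1.57 dB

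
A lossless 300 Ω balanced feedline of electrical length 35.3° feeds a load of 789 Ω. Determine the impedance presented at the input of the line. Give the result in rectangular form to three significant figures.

tan(βl) = tan(35.3°) = 0.708
Z_in = Z_0·(Z_L + jZ_0·tanβl)/(Z_0 + jZ_L·tanβl)
     = 300·(789 + j212)/(300 + j559)

Z_in ≈ 265 − j281 Ω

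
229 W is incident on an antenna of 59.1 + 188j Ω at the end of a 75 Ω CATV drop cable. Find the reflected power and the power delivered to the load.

P_reflected ≈ 153 W; P_delivered ≈ 76.1 W

|Γ| = |(-15.9 + j188)/(134.1 + j188)| = 0.817
|Γ|² = 0.668
P_refl = |Γ|²·P_inc = 153 W, P_del = (1 − |Γ|²)·P_inc = 76.1 W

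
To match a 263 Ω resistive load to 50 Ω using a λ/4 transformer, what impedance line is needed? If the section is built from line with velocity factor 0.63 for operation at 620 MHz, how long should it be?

Z_qwt ≈ 115 Ω; length ≈ 7.62 cm

Z_qwt = √(Z_0·R_L) = √(50 × 263) = √13150
λ = 0.63·c/f = 0.305 m, so l = λ/4 = 0.0762 m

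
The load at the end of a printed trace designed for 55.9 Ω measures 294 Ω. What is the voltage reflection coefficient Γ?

Γ = 0.68

Γ = (Z_L − Z_0)/(Z_L + Z_0) = (294 − 55.9)/(294 + 55.9) = 238.1/349.9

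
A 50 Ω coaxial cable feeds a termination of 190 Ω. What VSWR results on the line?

For a purely resistive load, VSWR = R_L/Z_0 or Z_0/R_L (whichever > 1) = 190/50

VSWR ≈ 3.8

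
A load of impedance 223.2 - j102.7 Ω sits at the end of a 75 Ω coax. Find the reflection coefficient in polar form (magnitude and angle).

Γ = (Z_L − Z_0)/(Z_L + Z_0) = (148.2 − j102.7)/(298.2 − j102.7)
|Γ| = 180/315 = 0.572

Γ ≈ 0.572 ∠ -15.7°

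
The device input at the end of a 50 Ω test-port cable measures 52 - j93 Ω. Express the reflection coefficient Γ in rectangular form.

Γ = (Z_L − Z_0)/(Z_L + Z_0) = (2 − j93)/(102 − j93)

Γ ≈ 0.465 − j0.488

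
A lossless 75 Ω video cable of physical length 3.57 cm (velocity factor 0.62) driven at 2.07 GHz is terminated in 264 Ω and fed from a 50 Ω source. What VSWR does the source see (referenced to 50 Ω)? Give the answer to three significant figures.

VSWR ≈ 4.26

λ = v/f = 0.62·c / 2.07 GHz = 0.0899 m
βl = 2π·l/λ = 2π × 0.397 = 143°
tan(βl) = -0.753
Z_in = Z_0·(Z_L + jZ_0·tanβl)/(Z_0 + jZ_L·tanβl) = 51.6 + j80.2 Ω
Γ_s = (Z_in − Z_s)/(Z_in + Z_s) = (1.57 + j80.2)/(102 + j80.2), |Γ_s| = 0.62
VSWR = (1 + |Γ_s|)/(1 − |Γ_s|)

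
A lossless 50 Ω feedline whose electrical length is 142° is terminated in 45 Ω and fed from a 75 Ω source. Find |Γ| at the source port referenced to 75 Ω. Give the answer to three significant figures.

|Γ| ≈ 0.218

tan(βl) = -0.781
Z_in = Z_0·(Z_L + jZ_0·tanβl)/(Z_0 + jZ_L·tanβl) = 48.5 − j4.97 Ω
Γ_s = (Z_in − Z_s)/(Z_in + Z_s) = (-26.5 − j4.97)/(123 − j4.97), |Γ_s| = 0.218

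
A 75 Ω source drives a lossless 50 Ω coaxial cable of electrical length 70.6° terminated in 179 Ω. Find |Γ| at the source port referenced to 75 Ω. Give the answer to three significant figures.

tan(βl) = 2.84
Z_in = Z_0·(Z_L + jZ_0·tanβl)/(Z_0 + jZ_L·tanβl) = 15.5 − j16.1 Ω
Γ_s = (Z_in − Z_s)/(Z_in + Z_s) = (-59.5 − j16.1)/(90.5 − j16.1), |Γ_s| = 0.67

|Γ| ≈ 0.67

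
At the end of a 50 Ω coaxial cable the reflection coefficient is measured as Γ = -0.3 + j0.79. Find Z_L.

Z_L ≈ 6.18 + j34.1 Ω

Z_L = Z_0·(1 + Γ)/(1 − Γ) = 50·(0.7 + j0.79)/(1.3 − j0.79)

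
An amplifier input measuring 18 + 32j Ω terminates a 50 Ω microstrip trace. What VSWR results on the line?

VSWR ≈ 4.03

Γ = (Z_L − Z_0)/(Z_L + Z_0) = (-32 + j32)/(68 + j32)
|Γ| = 45.3/75.2 = 0.602
VSWR = (1 + |Γ|)/(1 − |Γ|) = 1.6/0.398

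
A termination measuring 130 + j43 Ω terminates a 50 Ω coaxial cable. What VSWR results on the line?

VSWR ≈ 2.93

Γ = (Z_L − Z_0)/(Z_L + Z_0) = (80 + j43)/(180 + j43)
|Γ| = 90.8/185 = 0.491
VSWR = (1 + |Γ|)/(1 − |Γ|) = 1.49/0.509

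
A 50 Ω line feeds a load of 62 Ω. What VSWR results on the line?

Γ = (62 − 50)/(62 + 50) = 0.107
VSWR = (1 + 0.107)/(1 − 0.107)

VSWR ≈ 1.24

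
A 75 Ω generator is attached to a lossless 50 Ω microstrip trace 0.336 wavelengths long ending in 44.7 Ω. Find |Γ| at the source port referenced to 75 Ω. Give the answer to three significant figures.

|Γ| ≈ 0.181

βl = 2π × 0.336 = 121°
tan(βl) = -1.67
Z_in = Z_0·(Z_L + jZ_0·tanβl)/(Z_0 + jZ_L·tanβl) = 52.4 − j5.2 Ω
Γ_s = (Z_in − Z_s)/(Z_in + Z_s) = (-22.6 − j5.2)/(127 − j5.2), |Γ_s| = 0.181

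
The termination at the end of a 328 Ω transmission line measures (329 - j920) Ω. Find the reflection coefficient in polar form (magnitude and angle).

Γ ≈ 0.814 ∠ -35.5°

Γ = (Z_L − Z_0)/(Z_L + Z_0) = (1 − j920)/(657 − j920)
|Γ| = 920/1130 = 0.814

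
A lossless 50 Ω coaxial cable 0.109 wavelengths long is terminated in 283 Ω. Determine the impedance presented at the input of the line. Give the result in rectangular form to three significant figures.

βl = 2π × 0.109 = 39.2°
tan(βl) = tan(39.2°) = 0.817
Z_in = Z_0·(Z_L + jZ_0·tanβl)/(Z_0 + jZ_L·tanβl)
     = 50·(283 + j40.8)/(50 + j231)

Z_in ≈ 21.1 − j56.7 Ω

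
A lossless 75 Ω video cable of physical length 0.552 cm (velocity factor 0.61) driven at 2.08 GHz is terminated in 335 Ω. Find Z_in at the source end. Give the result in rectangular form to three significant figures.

λ = v/f = 0.61·c / 2.08 GHz = 0.088 m
βl = 2π·l/λ = 2π × 0.0627 = 22.6°
tan(βl) = tan(22.6°) = 0.416
Z_in = Z_0·(Z_L + jZ_0·tanβl)/(Z_0 + jZ_L·tanβl)
     = 75·(335 + j31.2)/(75 + j139)

Z_in ≈ 88.3 − j133 Ω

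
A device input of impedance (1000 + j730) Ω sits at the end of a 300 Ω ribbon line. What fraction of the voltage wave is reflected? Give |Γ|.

Γ = (Z_L − Z_0)/(Z_L + Z_0) = (700 + j730)/(1300 + j730)
|Γ| = 1010/1490

|Γ| ≈ 0.678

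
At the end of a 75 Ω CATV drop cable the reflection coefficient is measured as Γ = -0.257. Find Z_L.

Z_L ≈ 44.3 Ω

Z_L = Z_0·(1 + Γ)/(1 − Γ) = 75·(0.743)/(1.26)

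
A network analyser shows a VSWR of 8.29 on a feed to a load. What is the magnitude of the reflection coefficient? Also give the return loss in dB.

|Γ| ≈ 0.785; return loss ≈ 2.11 dB

|Γ| = (S − 1)/(S + 1) = (8.29 − 1)/(8.29 + 1) = 7.29/9.29
RL = −20·log₁₀|Γ| = −20·log₁₀(0.785)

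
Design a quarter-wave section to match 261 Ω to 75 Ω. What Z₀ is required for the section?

Z_qwt ≈ 140 Ω

Z_qwt = √(Z_0·R_L) = √(75 × 261) = √19580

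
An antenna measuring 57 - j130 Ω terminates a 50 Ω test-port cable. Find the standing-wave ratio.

VSWR ≈ 7.82

Γ = (Z_L − Z_0)/(Z_L + Z_0) = (7 − j130)/(107 − j130)
|Γ| = 130/168 = 0.773
VSWR = (1 + |Γ|)/(1 − |Γ|) = 1.77/0.227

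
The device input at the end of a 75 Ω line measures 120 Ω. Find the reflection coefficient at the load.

Γ = 0.231

Γ = (Z_L − Z_0)/(Z_L + Z_0) = (120 − 75)/(120 + 75) = 45/195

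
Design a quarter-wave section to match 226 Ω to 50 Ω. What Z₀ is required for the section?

Z_qwt = √(Z_0·R_L) = √(50 × 226) = √11300

Z_qwt ≈ 106 Ω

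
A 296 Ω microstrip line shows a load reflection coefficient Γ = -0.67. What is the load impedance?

Z_L = Z_0·(1 + Γ)/(1 − Γ) = 296·(0.33)/(1.67)

Z_L ≈ 58.5 Ω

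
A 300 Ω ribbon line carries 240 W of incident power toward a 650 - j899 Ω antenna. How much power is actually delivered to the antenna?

P_delivered ≈ 109 W

|Γ| = |(350 − j899)/(950 − j899)| = 0.738
|Γ|² = 0.544
P_refl = |Γ|²·P_inc = 131 W, P_del = (1 − |Γ|²)·P_inc = 109 W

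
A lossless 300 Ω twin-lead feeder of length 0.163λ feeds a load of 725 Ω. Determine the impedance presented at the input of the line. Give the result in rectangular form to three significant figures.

βl = 2π × 0.163 = 58.7°
tan(βl) = tan(58.7°) = 1.64
Z_in = Z_0·(Z_L + jZ_0·tanβl)/(Z_0 + jZ_L·tanβl)
     = 300·(725 + j493)/(300 + j1190)

Z_in ≈ 160 − j142 Ω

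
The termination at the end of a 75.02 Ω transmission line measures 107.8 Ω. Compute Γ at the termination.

Γ = (Z_L − Z_0)/(Z_L + Z_0) = (107.8 − 75.02)/(107.8 + 75.02) = 32.78/182.8

Γ = 0.179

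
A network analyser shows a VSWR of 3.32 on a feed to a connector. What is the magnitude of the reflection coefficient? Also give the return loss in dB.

|Γ| ≈ 0.537; return loss ≈ 5.4 dB

|Γ| = (S − 1)/(S + 1) = (3.32 − 1)/(3.32 + 1) = 2.32/4.32
RL = −20·log₁₀|Γ| = −20·log₁₀(0.537)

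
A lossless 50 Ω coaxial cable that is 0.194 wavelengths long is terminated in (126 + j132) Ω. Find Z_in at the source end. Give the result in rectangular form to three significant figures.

βl = 2π × 0.194 = 69.8°
tan(βl) = tan(69.8°) = 2.72
Z_in = Z_0·(Z_L + jZ_0·tanβl)/(Z_0 + jZ_L·tanβl)
     = 50·(126 + j268)/(-310 + j343)

Z_in ≈ 12.4 − j29.6 Ω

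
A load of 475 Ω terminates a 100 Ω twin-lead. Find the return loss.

RL ≈ 3.71 dB

Γ = (475 − 100)/(475 + 100) = 0.652
RL = −20·log₁₀|Γ| = −20·log₁₀(0.652)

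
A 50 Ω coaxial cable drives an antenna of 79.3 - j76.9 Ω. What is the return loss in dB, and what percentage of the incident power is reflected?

Γ = (29.3 − j76.9)/(129.3 − j76.9), |Γ| = 0.547
RL = −20·log₁₀(0.547) = 5.24 dB
P_refl/P_inc = |Γ|² = 0.299

RL ≈ 5.24 dB; 29.9% of incident power reflected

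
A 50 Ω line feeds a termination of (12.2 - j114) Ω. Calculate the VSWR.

Γ = (Z_L − Z_0)/(Z_L + Z_0) = (-37.8 − j114)/(62.2 − j114)
|Γ| = 120/130 = 0.925
VSWR = (1 + |Γ|)/(1 − |Γ|) = 1.92/0.0752

VSWR ≈ 25.6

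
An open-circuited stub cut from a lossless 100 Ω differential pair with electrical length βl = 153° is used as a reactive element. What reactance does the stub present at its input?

tan(βl) = -0.51
For an open-circuited stub, Z_in = −jZ_0·cot(βl) = −jZ_0/tan(βl)

X_in ≈ 196 Ω (inductive)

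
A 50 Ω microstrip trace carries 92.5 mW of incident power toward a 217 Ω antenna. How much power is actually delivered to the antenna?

P_delivered ≈ 56.3 mW

Γ = (217 − 50)/(217 + 50) = 0.625
|Γ|² = 0.391
P_refl = |Γ|²·P_inc = 36.2 mW, P_del = (1 − |Γ|²)·P_inc = 56.3 mW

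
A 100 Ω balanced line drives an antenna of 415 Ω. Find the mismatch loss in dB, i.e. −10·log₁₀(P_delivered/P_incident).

Γ = (415 − 100)/(415 + 100) = 0.612
|Γ|² = 0.374, so P_del/P_inc = 1 − |Γ|² = 0.626
ML = −10·log₁₀(1 − |Γ|²)

mismatch loss ≈ 2.04 dB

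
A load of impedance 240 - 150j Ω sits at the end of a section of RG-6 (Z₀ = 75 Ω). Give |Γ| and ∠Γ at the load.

Γ = (Z_L − Z_0)/(Z_L + Z_0) = (165 − j150)/(315 − j150)
|Γ| = 223/349 = 0.639

Γ ≈ 0.639 ∠ -16.8°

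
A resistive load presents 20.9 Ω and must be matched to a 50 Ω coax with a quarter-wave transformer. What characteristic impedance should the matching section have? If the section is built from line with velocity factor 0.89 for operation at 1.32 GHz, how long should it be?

Z_qwt = √(Z_0·R_L) = √(50 × 20.9) = √1045
λ = 0.89·c/f = 0.202 m, so l = λ/4 = 0.0506 m

Z_qwt ≈ 32.3 Ω; length ≈ 5.06 cm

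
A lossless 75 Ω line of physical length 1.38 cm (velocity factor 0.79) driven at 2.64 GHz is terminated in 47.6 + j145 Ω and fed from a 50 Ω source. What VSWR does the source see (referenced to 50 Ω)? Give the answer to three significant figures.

λ = v/f = 0.79·c / 2.64 GHz = 0.0898 m
βl = 2π·l/λ = 2π × 0.154 = 55.3°
tan(βl) = 1.45
Z_in = Z_0·(Z_L + jZ_0·tanβl)/(Z_0 + jZ_L·tanβl) = 36.2 − j123 Ω
Γ_s = (Z_in − Z_s)/(Z_in + Z_s) = (-13.8 − j123)/(86.2 − j123), |Γ_s| = 0.823
VSWR = (1 + |Γ_s|)/(1 − |Γ_s|)

VSWR ≈ 10.3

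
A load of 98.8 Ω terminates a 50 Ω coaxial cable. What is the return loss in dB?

RL ≈ 9.68 dB

Γ = (98.8 − 50)/(98.8 + 50) = 0.328
RL = −20·log₁₀|Γ| = −20·log₁₀(0.328)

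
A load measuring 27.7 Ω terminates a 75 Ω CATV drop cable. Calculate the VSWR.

VSWR ≈ 2.71

For a purely resistive load, VSWR = R_L/Z_0 or Z_0/R_L (whichever > 1) = 75/27.7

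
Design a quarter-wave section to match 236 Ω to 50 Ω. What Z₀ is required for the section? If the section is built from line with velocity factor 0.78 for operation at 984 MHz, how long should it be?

Z_qwt = √(Z_0·R_L) = √(50 × 236) = √11800
λ = 0.78·c/f = 0.238 m, so l = λ/4 = 0.0595 m

Z_qwt ≈ 109 Ω; length ≈ 5.95 cm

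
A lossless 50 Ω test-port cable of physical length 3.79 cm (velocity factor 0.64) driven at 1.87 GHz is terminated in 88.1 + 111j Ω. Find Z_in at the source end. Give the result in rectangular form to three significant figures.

Z_in ≈ 12.6 + j23.9 Ω

λ = v/f = 0.64·c / 1.87 GHz = 0.103 m
βl = 2π·l/λ = 2π × 0.369 = 133°
tan(βl) = tan(133°) = -1.08
Z_in = Z_0·(Z_L + jZ_0·tanβl)/(Z_0 + jZ_L·tanβl)
     = 50·(88.1 + j57.2)/(170 − j94.9)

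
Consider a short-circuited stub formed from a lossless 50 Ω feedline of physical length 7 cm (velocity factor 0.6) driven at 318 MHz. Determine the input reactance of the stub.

λ = v/f = 0.6·c / 318 MHz = 0.566 m
βl = 2π·l/λ = 2π × 0.124 = 44.5°
tan(βl) = 0.983
For a short-circuited stub, Z_in = jZ_0·tan(βl)

X_in ≈ 49.2 Ω (inductive)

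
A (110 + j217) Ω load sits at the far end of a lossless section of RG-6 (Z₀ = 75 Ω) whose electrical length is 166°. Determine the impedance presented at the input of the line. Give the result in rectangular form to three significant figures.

Z_in ≈ 37.7 + j123 Ω

tan(βl) = tan(166°) = -0.249
Z_in = Z_0·(Z_L + jZ_0·tanβl)/(Z_0 + jZ_L·tanβl)
     = 75·(110 + j198)/(129 − j27.4)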